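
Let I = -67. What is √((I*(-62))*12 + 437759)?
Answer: √487607 ≈ 698.29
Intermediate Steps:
√((I*(-62))*12 + 437759) = √(-67*(-62)*12 + 437759) = √(4154*12 + 437759) = √(49848 + 437759) = √487607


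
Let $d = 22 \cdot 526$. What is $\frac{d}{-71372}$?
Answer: $- \frac{2893}{17843} \approx -0.16214$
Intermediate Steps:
$d = 11572$
$\frac{d}{-71372} = \frac{11572}{-71372} = 11572 \left(- \frac{1}{71372}\right) = - \frac{2893}{17843}$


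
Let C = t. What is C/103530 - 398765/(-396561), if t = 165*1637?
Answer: 9893149957/2737064022 ≈ 3.6145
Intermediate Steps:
t = 270105
C = 270105
C/103530 - 398765/(-396561) = 270105/103530 - 398765/(-396561) = 270105*(1/103530) - 398765*(-1/396561) = 18007/6902 + 398765/396561 = 9893149957/2737064022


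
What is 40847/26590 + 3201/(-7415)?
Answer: 43553183/39432970 ≈ 1.1045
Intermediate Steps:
40847/26590 + 3201/(-7415) = 40847*(1/26590) + 3201*(-1/7415) = 40847/26590 - 3201/7415 = 43553183/39432970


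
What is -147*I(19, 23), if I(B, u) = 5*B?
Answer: -13965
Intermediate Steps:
-147*I(19, 23) = -735*19 = -147*95 = -13965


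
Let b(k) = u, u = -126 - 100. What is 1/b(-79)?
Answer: -1/226 ≈ -0.0044248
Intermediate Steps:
u = -226
b(k) = -226
1/b(-79) = 1/(-226) = -1/226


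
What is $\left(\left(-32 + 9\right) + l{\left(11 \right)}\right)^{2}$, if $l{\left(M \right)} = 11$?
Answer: $144$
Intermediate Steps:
$\left(\left(-32 + 9\right) + l{\left(11 \right)}\right)^{2} = \left(\left(-32 + 9\right) + 11\right)^{2} = \left(-23 + 11\right)^{2} = \left(-12\right)^{2} = 144$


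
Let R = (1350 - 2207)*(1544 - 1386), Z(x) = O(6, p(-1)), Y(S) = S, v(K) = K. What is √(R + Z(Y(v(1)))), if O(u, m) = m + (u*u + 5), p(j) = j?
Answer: I*√135366 ≈ 367.92*I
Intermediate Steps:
O(u, m) = 5 + m + u² (O(u, m) = m + (u² + 5) = m + (5 + u²) = 5 + m + u²)
Z(x) = 40 (Z(x) = 5 - 1 + 6² = 5 - 1 + 36 = 40)
R = -135406 (R = -857*158 = -135406)
√(R + Z(Y(v(1)))) = √(-135406 + 40) = √(-135366) = I*√135366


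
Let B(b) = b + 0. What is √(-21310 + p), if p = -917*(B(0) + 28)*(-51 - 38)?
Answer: √2263854 ≈ 1504.6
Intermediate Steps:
B(b) = b
p = 2285164 (p = -917*(0 + 28)*(-51 - 38) = -25676*(-89) = -917*(-2492) = 2285164)
√(-21310 + p) = √(-21310 + 2285164) = √2263854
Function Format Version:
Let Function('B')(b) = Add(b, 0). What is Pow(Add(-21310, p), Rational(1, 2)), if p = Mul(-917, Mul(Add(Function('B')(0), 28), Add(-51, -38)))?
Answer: Pow(2263854, Rational(1, 2)) ≈ 1504.6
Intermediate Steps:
Function('B')(b) = b
p = 2285164 (p = Mul(-917, Mul(Add(0, 28), Add(-51, -38))) = Mul(-917, Mul(28, -89)) = Mul(-917, -2492) = 2285164)
Pow(Add(-21310, p), Rational(1, 2)) = Pow(Add(-21310, 2285164), Rational(1, 2)) = Pow(2263854, Rational(1, 2))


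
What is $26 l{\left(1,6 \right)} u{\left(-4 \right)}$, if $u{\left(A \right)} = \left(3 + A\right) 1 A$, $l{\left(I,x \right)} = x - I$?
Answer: $520$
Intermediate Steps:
$u{\left(A \right)} = A \left(3 + A\right)$ ($u{\left(A \right)} = \left(3 + A\right) A = A \left(3 + A\right)$)
$26 l{\left(1,6 \right)} u{\left(-4 \right)} = 26 \left(6 - 1\right) \left(- 4 \left(3 - 4\right)\right) = 26 \left(6 - 1\right) \left(\left(-4\right) \left(-1\right)\right) = 26 \cdot 5 \cdot 4 = 130 \cdot 4 = 520$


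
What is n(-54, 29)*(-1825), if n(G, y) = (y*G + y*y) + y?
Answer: 1270200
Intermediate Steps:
n(G, y) = y + y² + G*y (n(G, y) = (G*y + y²) + y = (y² + G*y) + y = y + y² + G*y)
n(-54, 29)*(-1825) = (29*(1 - 54 + 29))*(-1825) = (29*(-24))*(-1825) = -696*(-1825) = 1270200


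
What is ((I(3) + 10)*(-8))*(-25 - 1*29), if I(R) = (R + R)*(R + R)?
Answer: 19872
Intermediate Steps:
I(R) = 4*R² (I(R) = (2*R)*(2*R) = 4*R²)
((I(3) + 10)*(-8))*(-25 - 1*29) = ((4*3² + 10)*(-8))*(-25 - 1*29) = ((4*9 + 10)*(-8))*(-25 - 29) = ((36 + 10)*(-8))*(-54) = (46*(-8))*(-54) = -368*(-54) = 19872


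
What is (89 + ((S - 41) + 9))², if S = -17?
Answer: 1600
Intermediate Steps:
(89 + ((S - 41) + 9))² = (89 + ((-17 - 41) + 9))² = (89 + (-58 + 9))² = (89 - 49)² = 40² = 1600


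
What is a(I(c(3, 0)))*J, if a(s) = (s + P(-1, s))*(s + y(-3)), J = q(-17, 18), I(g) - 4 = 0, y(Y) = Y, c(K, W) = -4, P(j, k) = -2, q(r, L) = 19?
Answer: 38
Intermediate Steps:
I(g) = 4 (I(g) = 4 + 0 = 4)
J = 19
a(s) = (-3 + s)*(-2 + s) (a(s) = (s - 2)*(s - 3) = (-2 + s)*(-3 + s) = (-3 + s)*(-2 + s))
a(I(c(3, 0)))*J = (6 + 4² - 5*4)*19 = (6 + 16 - 20)*19 = 2*19 = 38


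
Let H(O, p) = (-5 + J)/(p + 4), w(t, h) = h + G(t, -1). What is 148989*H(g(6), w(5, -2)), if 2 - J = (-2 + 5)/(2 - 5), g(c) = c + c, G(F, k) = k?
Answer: -297978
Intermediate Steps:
g(c) = 2*c
w(t, h) = -1 + h (w(t, h) = h - 1 = -1 + h)
J = 3 (J = 2 - (-2 + 5)/(2 - 5) = 2 - 3/(-3) = 2 - 3*(-1)/3 = 2 - 1*(-1) = 2 + 1 = 3)
H(O, p) = -2/(4 + p) (H(O, p) = (-5 + 3)/(p + 4) = -2/(4 + p))
148989*H(g(6), w(5, -2)) = 148989*(-2/(4 + (-1 - 2))) = 148989*(-2/(4 - 3)) = 148989*(-2/1) = 148989*(-2*1) = 148989*(-2) = -297978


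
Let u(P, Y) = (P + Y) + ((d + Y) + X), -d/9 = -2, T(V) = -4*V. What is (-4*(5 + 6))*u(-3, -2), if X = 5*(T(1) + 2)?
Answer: -44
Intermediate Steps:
X = -10 (X = 5*(-4*1 + 2) = 5*(-4 + 2) = 5*(-2) = -10)
d = 18 (d = -9*(-2) = 18)
u(P, Y) = 8 + P + 2*Y (u(P, Y) = (P + Y) + ((18 + Y) - 10) = (P + Y) + (8 + Y) = 8 + P + 2*Y)
(-4*(5 + 6))*u(-3, -2) = (-4*(5 + 6))*(8 - 3 + 2*(-2)) = (-4*11)*(8 - 3 - 4) = -44*1 = -44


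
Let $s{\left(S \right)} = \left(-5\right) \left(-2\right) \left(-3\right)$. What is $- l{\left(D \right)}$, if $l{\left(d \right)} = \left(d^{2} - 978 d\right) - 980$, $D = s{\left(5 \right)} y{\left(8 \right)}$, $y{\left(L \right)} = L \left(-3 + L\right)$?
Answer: $-2612620$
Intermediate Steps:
$s{\left(S \right)} = -30$ ($s{\left(S \right)} = 10 \left(-3\right) = -30$)
$D = -1200$ ($D = - 30 \cdot 8 \left(-3 + 8\right) = - 30 \cdot 8 \cdot 5 = \left(-30\right) 40 = -1200$)
$l{\left(d \right)} = -980 + d^{2} - 978 d$
$- l{\left(D \right)} = - (-980 + \left(-1200\right)^{2} - -1173600) = - (-980 + 1440000 + 1173600) = \left(-1\right) 2612620 = -2612620$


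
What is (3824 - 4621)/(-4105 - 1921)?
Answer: 797/6026 ≈ 0.13226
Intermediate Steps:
(3824 - 4621)/(-4105 - 1921) = -797/(-6026) = -797*(-1/6026) = 797/6026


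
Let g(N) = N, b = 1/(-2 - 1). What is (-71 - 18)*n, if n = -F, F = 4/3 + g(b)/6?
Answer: 2047/18 ≈ 113.72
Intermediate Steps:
b = -⅓ (b = 1/(-3) = -⅓ ≈ -0.33333)
F = 23/18 (F = 4/3 - ⅓/6 = 4*(⅓) - ⅓*⅙ = 4/3 - 1/18 = 23/18 ≈ 1.2778)
n = -23/18 (n = -1*23/18 = -23/18 ≈ -1.2778)
(-71 - 18)*n = (-71 - 18)*(-23/18) = -89*(-23/18) = 2047/18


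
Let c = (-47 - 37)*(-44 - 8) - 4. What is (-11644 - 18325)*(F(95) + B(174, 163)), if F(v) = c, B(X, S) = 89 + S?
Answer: -138336904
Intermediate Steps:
c = 4364 (c = -84*(-52) - 4 = 4368 - 4 = 4364)
F(v) = 4364
(-11644 - 18325)*(F(95) + B(174, 163)) = (-11644 - 18325)*(4364 + (89 + 163)) = -29969*(4364 + 252) = -29969*4616 = -138336904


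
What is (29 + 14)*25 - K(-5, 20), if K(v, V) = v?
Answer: 1080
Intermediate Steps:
(29 + 14)*25 - K(-5, 20) = (29 + 14)*25 - 1*(-5) = 43*25 + 5 = 1075 + 5 = 1080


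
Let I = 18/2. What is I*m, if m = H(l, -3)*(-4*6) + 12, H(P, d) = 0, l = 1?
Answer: 108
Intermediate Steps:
I = 9 (I = 18*(1/2) = 9)
m = 12 (m = 0*(-4*6) + 12 = 0*(-24) + 12 = 0 + 12 = 12)
I*m = 9*12 = 108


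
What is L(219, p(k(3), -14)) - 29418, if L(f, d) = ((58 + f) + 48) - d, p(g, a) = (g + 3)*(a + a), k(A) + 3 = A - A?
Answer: -29093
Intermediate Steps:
k(A) = -3 (k(A) = -3 + (A - A) = -3 + 0 = -3)
p(g, a) = 2*a*(3 + g) (p(g, a) = (3 + g)*(2*a) = 2*a*(3 + g))
L(f, d) = 106 + f - d (L(f, d) = (106 + f) - d = 106 + f - d)
L(219, p(k(3), -14)) - 29418 = (106 + 219 - 2*(-14)*(3 - 3)) - 29418 = (106 + 219 - 2*(-14)*0) - 29418 = (106 + 219 - 1*0) - 29418 = (106 + 219 + 0) - 29418 = 325 - 29418 = -29093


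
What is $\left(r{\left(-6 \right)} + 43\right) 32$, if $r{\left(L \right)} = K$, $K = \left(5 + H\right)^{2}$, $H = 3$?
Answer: $3424$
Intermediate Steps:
$K = 64$ ($K = \left(5 + 3\right)^{2} = 8^{2} = 64$)
$r{\left(L \right)} = 64$
$\left(r{\left(-6 \right)} + 43\right) 32 = \left(64 + 43\right) 32 = 107 \cdot 32 = 3424$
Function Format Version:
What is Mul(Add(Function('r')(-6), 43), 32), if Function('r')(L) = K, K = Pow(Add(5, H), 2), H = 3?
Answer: 3424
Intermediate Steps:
K = 64 (K = Pow(Add(5, 3), 2) = Pow(8, 2) = 64)
Function('r')(L) = 64
Mul(Add(Function('r')(-6), 43), 32) = Mul(Add(64, 43), 32) = Mul(107, 32) = 3424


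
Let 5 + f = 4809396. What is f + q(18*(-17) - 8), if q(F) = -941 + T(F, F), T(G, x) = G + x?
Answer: 4807822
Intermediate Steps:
f = 4809391 (f = -5 + 4809396 = 4809391)
q(F) = -941 + 2*F (q(F) = -941 + (F + F) = -941 + 2*F)
f + q(18*(-17) - 8) = 4809391 + (-941 + 2*(18*(-17) - 8)) = 4809391 + (-941 + 2*(-306 - 8)) = 4809391 + (-941 + 2*(-314)) = 4809391 + (-941 - 628) = 4809391 - 1569 = 4807822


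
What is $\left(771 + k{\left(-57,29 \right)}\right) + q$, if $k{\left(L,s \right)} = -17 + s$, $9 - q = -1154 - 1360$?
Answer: $3306$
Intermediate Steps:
$q = 2523$ ($q = 9 - \left(-1154 - 1360\right) = 9 - -2514 = 9 + 2514 = 2523$)
$\left(771 + k{\left(-57,29 \right)}\right) + q = \left(771 + \left(-17 + 29\right)\right) + 2523 = \left(771 + 12\right) + 2523 = 783 + 2523 = 3306$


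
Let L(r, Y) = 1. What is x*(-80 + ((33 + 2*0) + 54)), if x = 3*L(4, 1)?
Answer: 21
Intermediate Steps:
x = 3 (x = 3*1 = 3)
x*(-80 + ((33 + 2*0) + 54)) = 3*(-80 + ((33 + 2*0) + 54)) = 3*(-80 + ((33 + 0) + 54)) = 3*(-80 + (33 + 54)) = 3*(-80 + 87) = 3*7 = 21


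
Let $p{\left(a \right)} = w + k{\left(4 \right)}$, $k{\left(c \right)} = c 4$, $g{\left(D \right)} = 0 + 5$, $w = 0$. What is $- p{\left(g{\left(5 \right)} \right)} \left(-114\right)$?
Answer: $1824$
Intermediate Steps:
$g{\left(D \right)} = 5$
$k{\left(c \right)} = 4 c$
$p{\left(a \right)} = 16$ ($p{\left(a \right)} = 0 + 4 \cdot 4 = 0 + 16 = 16$)
$- p{\left(g{\left(5 \right)} \right)} \left(-114\right) = \left(-1\right) 16 \left(-114\right) = \left(-16\right) \left(-114\right) = 1824$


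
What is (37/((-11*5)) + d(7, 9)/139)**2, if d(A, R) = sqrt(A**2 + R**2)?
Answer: 26843699/58446025 - 74*sqrt(130)/7645 ≈ 0.34893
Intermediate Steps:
(37/((-11*5)) + d(7, 9)/139)**2 = (37/((-11*5)) + sqrt(7**2 + 9**2)/139)**2 = (37/(-55) + sqrt(49 + 81)*(1/139))**2 = (37*(-1/55) + sqrt(130)*(1/139))**2 = (-37/55 + sqrt(130)/139)**2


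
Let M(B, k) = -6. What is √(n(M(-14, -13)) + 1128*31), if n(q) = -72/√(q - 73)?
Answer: 2*√(54558822 + 1422*I*√79)/79 ≈ 187.0 + 0.02166*I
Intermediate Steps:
n(q) = -72/√(-73 + q)
√(n(M(-14, -13)) + 1128*31) = √(-72/√(-73 - 6) + 1128*31) = √(-(-72)*I*√79/79 + 34968) = √(72*I*√79/79 + 34968) = √(34968 + 72*I*√79/79)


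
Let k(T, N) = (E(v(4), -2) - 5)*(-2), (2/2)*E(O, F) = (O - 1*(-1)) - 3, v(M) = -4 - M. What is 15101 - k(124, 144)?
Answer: 15071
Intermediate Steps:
E(O, F) = -2 + O (E(O, F) = (O - 1*(-1)) - 3 = (O + 1) - 3 = (1 + O) - 3 = -2 + O)
k(T, N) = 30 (k(T, N) = ((-2 + (-4 - 1*4)) - 5)*(-2) = ((-2 + (-4 - 4)) - 5)*(-2) = ((-2 - 8) - 5)*(-2) = (-10 - 5)*(-2) = -15*(-2) = 30)
15101 - k(124, 144) = 15101 - 1*30 = 15101 - 30 = 15071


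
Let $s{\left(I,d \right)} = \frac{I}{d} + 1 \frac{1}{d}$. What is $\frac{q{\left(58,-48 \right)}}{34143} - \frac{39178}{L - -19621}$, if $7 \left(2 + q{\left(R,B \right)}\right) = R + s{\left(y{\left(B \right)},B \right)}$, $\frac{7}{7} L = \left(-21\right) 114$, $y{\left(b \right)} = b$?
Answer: $- \frac{64202100493}{28232710128} \approx -2.274$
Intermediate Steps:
$L = -2394$ ($L = \left(-21\right) 114 = -2394$)
$s{\left(I,d \right)} = \frac{1}{d} + \frac{I}{d}$ ($s{\left(I,d \right)} = \frac{I}{d} + \frac{1}{d} = \frac{1}{d} + \frac{I}{d}$)
$q{\left(R,B \right)} = -2 + \frac{R}{7} + \frac{1 + B}{7 B}$ ($q{\left(R,B \right)} = -2 + \frac{R + \frac{1 + B}{B}}{7} = -2 + \left(\frac{R}{7} + \frac{1 + B}{7 B}\right) = -2 + \frac{R}{7} + \frac{1 + B}{7 B}$)
$\frac{q{\left(58,-48 \right)}}{34143} - \frac{39178}{L - -19621} = \frac{\frac{1}{7} \frac{1}{-48} \left(1 - 48 - 48 \left(-14 + 58\right)\right)}{34143} - \frac{39178}{-2394 - -19621} = \frac{1}{7} \left(- \frac{1}{48}\right) \left(1 - 48 - 2112\right) \frac{1}{34143} - \frac{39178}{-2394 + 19621} = \frac{1}{7} \left(- \frac{1}{48}\right) \left(1 - 48 - 2112\right) \frac{1}{34143} - \frac{39178}{17227} = \frac{1}{7} \left(- \frac{1}{48}\right) \left(-2159\right) \frac{1}{34143} - \frac{39178}{17227} = \frac{2159}{336} \cdot \frac{1}{34143} - \frac{39178}{17227} = \frac{2159}{11472048} - \frac{39178}{17227} = - \frac{64202100493}{28232710128}$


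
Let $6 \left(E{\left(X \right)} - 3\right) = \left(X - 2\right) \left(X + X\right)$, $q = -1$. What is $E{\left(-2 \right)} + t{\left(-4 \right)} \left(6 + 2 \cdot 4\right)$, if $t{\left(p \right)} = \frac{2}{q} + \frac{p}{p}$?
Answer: $- \frac{25}{3} \approx -8.3333$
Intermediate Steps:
$E{\left(X \right)} = 3 + \frac{X \left(-2 + X\right)}{3}$ ($E{\left(X \right)} = 3 + \frac{\left(X - 2\right) \left(X + X\right)}{6} = 3 + \frac{\left(-2 + X\right) 2 X}{6} = 3 + \frac{2 X \left(-2 + X\right)}{6} = 3 + \frac{X \left(-2 + X\right)}{3}$)
$t{\left(p \right)} = -1$ ($t{\left(p \right)} = \frac{2}{-1} + \frac{p}{p} = 2 \left(-1\right) + 1 = -2 + 1 = -1$)
$E{\left(-2 \right)} + t{\left(-4 \right)} \left(6 + 2 \cdot 4\right) = \left(3 - - \frac{4}{3} + \frac{\left(-2\right)^{2}}{3}\right) - \left(6 + 2 \cdot 4\right) = \left(3 + \frac{4}{3} + \frac{1}{3} \cdot 4\right) - \left(6 + 8\right) = \left(3 + \frac{4}{3} + \frac{4}{3}\right) - 14 = \frac{17}{3} - 14 = - \frac{25}{3}$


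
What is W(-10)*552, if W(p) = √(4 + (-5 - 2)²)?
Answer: 552*√53 ≈ 4018.6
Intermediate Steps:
W(p) = √53 (W(p) = √(4 + (-7)²) = √(4 + 49) = √53)
W(-10)*552 = √53*552 = 552*√53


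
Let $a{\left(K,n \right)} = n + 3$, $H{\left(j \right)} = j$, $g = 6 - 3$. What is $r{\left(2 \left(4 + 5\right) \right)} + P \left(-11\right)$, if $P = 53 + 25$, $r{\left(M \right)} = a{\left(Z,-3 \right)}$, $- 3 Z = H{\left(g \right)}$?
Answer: $-858$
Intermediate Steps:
$g = 3$ ($g = 6 - 3 = 3$)
$Z = -1$ ($Z = \left(- \frac{1}{3}\right) 3 = -1$)
$a{\left(K,n \right)} = 3 + n$
$r{\left(M \right)} = 0$ ($r{\left(M \right)} = 3 - 3 = 0$)
$P = 78$
$r{\left(2 \left(4 + 5\right) \right)} + P \left(-11\right) = 0 + 78 \left(-11\right) = 0 - 858 = -858$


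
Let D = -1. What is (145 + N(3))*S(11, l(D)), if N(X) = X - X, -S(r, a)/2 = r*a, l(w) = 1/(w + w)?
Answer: 1595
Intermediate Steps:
l(w) = 1/(2*w)
S(r, a) = -2*a*r (S(r, a) = -2*r*a = -2*a*r)
N(X) = 0
(145 + N(3))*S(11, l(D)) = (145 + 0)*(-2*(½)/(-1)*11) = 145*(-2*(½)*(-1)*11) = 145*(-2*(-½)*11) = 145*11 = 1595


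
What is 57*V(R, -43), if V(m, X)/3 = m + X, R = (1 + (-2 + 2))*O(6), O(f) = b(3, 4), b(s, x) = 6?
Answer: -6327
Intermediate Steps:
O(f) = 6
R = 6 (R = (1 + (-2 + 2))*6 = (1 + 0)*6 = 1*6 = 6)
V(m, X) = 3*X + 3*m (V(m, X) = 3*(m + X) = 3*(X + m) = 3*X + 3*m)
57*V(R, -43) = 57*(3*(-43) + 3*6) = 57*(-129 + 18) = 57*(-111) = -6327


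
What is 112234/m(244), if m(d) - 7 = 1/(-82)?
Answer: 9203188/573 ≈ 16061.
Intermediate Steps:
m(d) = 573/82 (m(d) = 7 + 1/(-82) = 7 - 1/82 = 573/82)
112234/m(244) = 112234/(573/82) = 112234*(82/573) = 9203188/573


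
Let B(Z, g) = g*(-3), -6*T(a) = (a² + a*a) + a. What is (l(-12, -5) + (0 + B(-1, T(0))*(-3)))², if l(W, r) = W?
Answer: 144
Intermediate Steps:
T(a) = -a²/3 - a/6 (T(a) = -((a² + a*a) + a)/6 = -((a² + a²) + a)/6 = -(2*a² + a)/6 = -(a + 2*a²)/6 = -a²/3 - a/6)
B(Z, g) = -3*g
(l(-12, -5) + (0 + B(-1, T(0))*(-3)))² = (-12 + (0 - (-1)*0*(1 + 2*0)/2*(-3)))² = (-12 + (0 - (-1)*0*(1 + 0)/2*(-3)))² = (-12 + (0 - (-1)*0/2*(-3)))² = (-12 + (0 - 3*0*(-3)))² = (-12 + (0 + 0*(-3)))² = (-12 + (0 + 0))² = (-12 + 0)² = (-12)² = 144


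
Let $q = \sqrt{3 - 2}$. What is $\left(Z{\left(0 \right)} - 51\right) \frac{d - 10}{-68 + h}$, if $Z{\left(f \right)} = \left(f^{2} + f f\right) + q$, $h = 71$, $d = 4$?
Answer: $100$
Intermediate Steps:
$q = 1$ ($q = \sqrt{1} = 1$)
$Z{\left(f \right)} = 1 + 2 f^{2}$ ($Z{\left(f \right)} = \left(f^{2} + f f\right) + 1 = \left(f^{2} + f^{2}\right) + 1 = 2 f^{2} + 1 = 1 + 2 f^{2}$)
$\left(Z{\left(0 \right)} - 51\right) \frac{d - 10}{-68 + h} = \left(\left(1 + 2 \cdot 0^{2}\right) - 51\right) \frac{4 - 10}{-68 + 71} = \left(\left(1 + 2 \cdot 0\right) - 51\right) \left(- \frac{6}{3}\right) = \left(\left(1 + 0\right) - 51\right) \left(\left(-6\right) \frac{1}{3}\right) = \left(1 - 51\right) \left(-2\right) = \left(-50\right) \left(-2\right) = 100$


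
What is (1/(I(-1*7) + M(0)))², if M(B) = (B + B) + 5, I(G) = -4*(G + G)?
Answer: 1/3721 ≈ 0.00026874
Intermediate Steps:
I(G) = -8*G
M(B) = 5 + 2*B (M(B) = 2*B + 5 = 5 + 2*B)
(1/(I(-1*7) + M(0)))² = (1/(-(-8)*7 + (5 + 2*0)))² = (1/(-8*(-7) + (5 + 0)))² = (1/(56 + 5))² = (1/61)² = 1/3721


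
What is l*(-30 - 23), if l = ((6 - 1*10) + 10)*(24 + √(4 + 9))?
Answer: -7632 - 318*√13 ≈ -8778.6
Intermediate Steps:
l = 144 + 6*√13 (l = ((6 - 10) + 10)*(24 + √13) = (-4 + 10)*(24 + √13) = 6*(24 + √13) = 144 + 6*√13 ≈ 165.63)
l*(-30 - 23) = (144 + 6*√13)*(-30 - 23) = (144 + 6*√13)*(-53) = -7632 - 318*√13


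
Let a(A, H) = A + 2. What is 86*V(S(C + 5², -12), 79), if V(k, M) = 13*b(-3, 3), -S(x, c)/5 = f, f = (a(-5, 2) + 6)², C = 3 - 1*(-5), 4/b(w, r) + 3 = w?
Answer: -2236/3 ≈ -745.33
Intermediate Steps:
b(w, r) = 4/(-3 + w)
C = 8 (C = 3 + 5 = 8)
a(A, H) = 2 + A
f = 9 (f = ((2 - 5) + 6)² = (-3 + 6)² = 3² = 9)
S(x, c) = -45 (S(x, c) = -5*9 = -45)
V(k, M) = -26/3 (V(k, M) = 13*(4/(-3 - 3)) = 13*(4/(-6)) = 13*(4*(-⅙)) = 13*(-⅔) = -26/3)
86*V(S(C + 5², -12), 79) = 86*(-26/3) = -2236/3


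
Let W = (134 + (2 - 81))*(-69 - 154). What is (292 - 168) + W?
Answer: -12141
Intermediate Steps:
W = -12265 (W = (134 - 79)*(-223) = 55*(-223) = -12265)
(292 - 168) + W = (292 - 168) - 12265 = 124 - 12265 = -12141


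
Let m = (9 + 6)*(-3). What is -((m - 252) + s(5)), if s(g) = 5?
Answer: 292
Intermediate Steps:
m = -45 (m = 15*(-3) = -45)
-((m - 252) + s(5)) = -((-45 - 252) + 5) = -(-297 + 5) = -1*(-292) = 292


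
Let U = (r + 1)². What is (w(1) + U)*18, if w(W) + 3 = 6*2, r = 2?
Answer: 324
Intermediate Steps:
w(W) = 9 (w(W) = -3 + 6*2 = -3 + 12 = 9)
U = 9 (U = (2 + 1)² = 3² = 9)
(w(1) + U)*18 = (9 + 9)*18 = 18*18 = 324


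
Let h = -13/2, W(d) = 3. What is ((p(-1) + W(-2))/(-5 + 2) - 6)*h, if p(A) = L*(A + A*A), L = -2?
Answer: 91/2 ≈ 45.500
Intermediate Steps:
h = -13/2 (h = -13*1/2 = -13/2 ≈ -6.5000)
p(A) = -2*A - 2*A**2 (p(A) = -2*(A + A*A) = -2*(A + A**2) = -2*A - 2*A**2)
((p(-1) + W(-2))/(-5 + 2) - 6)*h = ((-2*(-1)*(1 - 1) + 3)/(-5 + 2) - 6)*(-13/2) = ((-2*(-1)*0 + 3)/(-3) - 6)*(-13/2) = ((0 + 3)*(-1/3) - 6)*(-13/2) = (3*(-1/3) - 6)*(-13/2) = (-1 - 6)*(-13/2) = -7*(-13/2) = 91/2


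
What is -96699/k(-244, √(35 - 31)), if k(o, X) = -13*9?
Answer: 32233/39 ≈ 826.49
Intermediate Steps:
k(o, X) = -117
-96699/k(-244, √(35 - 31)) = -96699/(-117) = -96699*(-1/117) = 32233/39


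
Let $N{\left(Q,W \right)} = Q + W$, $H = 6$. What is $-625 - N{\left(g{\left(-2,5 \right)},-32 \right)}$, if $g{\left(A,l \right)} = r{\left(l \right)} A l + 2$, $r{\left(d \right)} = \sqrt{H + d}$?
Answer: $-595 + 10 \sqrt{11} \approx -561.83$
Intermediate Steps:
$r{\left(d \right)} = \sqrt{6 + d}$
$g{\left(A,l \right)} = 2 + A l \sqrt{6 + l}$ ($g{\left(A,l \right)} = \sqrt{6 + l} A l + 2 = A \sqrt{6 + l} l + 2 = A l \sqrt{6 + l} + 2 = 2 + A l \sqrt{6 + l}$)
$-625 - N{\left(g{\left(-2,5 \right)},-32 \right)} = -625 - \left(\left(2 - 10 \sqrt{6 + 5}\right) - 32\right) = -625 - \left(\left(2 - 10 \sqrt{11}\right) - 32\right) = -625 - \left(-30 - 10 \sqrt{11}\right) = -625 + \left(30 + 10 \sqrt{11}\right) = -595 + 10 \sqrt{11}$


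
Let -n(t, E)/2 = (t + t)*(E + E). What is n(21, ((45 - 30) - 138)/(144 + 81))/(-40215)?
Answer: -328/143625 ≈ -0.0022837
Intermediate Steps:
n(t, E) = -8*E*t (n(t, E) = -2*(t + t)*(E + E) = -2*2*t*2*E = -8*E*t)
n(21, ((45 - 30) - 138)/(144 + 81))/(-40215) = -8*((45 - 30) - 138)/(144 + 81)*21/(-40215) = -8*(15 - 138)/225*21*(-1/40215) = -8*(-123*1/225)*21*(-1/40215) = -8*(-41/75)*21*(-1/40215) = (2296/25)*(-1/40215) = -328/143625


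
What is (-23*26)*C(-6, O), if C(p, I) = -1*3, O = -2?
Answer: 1794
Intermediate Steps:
C(p, I) = -3
(-23*26)*C(-6, O) = -23*26*(-3) = -598*(-3) = 1794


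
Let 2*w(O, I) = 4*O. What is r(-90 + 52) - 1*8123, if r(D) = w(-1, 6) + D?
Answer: -8163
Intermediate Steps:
w(O, I) = 2*O (w(O, I) = (4*O)/2 = 2*O)
r(D) = -2 + D (r(D) = 2*(-1) + D = -2 + D)
r(-90 + 52) - 1*8123 = (-2 + (-90 + 52)) - 1*8123 = (-2 - 38) - 8123 = -40 - 8123 = -8163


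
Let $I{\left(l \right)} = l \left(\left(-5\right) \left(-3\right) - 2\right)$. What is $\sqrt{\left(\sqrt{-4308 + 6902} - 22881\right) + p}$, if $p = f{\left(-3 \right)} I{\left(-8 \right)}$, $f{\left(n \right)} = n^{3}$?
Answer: $\sqrt{-20073 + \sqrt{2594}} \approx 141.5 i$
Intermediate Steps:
$I{\left(l \right)} = 13 l$ ($I{\left(l \right)} = l \left(15 - 2\right) = l 13 = 13 l$)
$p = 2808$ ($p = \left(-3\right)^{3} \cdot 13 \left(-8\right) = \left(-27\right) \left(-104\right) = 2808$)
$\sqrt{\left(\sqrt{-4308 + 6902} - 22881\right) + p} = \sqrt{\left(\sqrt{-4308 + 6902} - 22881\right) + 2808} = \sqrt{\left(\sqrt{2594} - 22881\right) + 2808} = \sqrt{\left(-22881 + \sqrt{2594}\right) + 2808} = \sqrt{-20073 + \sqrt{2594}}$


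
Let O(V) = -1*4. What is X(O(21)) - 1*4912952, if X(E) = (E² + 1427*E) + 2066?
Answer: -4916578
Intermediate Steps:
O(V) = -4
X(E) = 2066 + E² + 1427*E
X(O(21)) - 1*4912952 = (2066 + (-4)² + 1427*(-4)) - 1*4912952 = (2066 + 16 - 5708) - 4912952 = -3626 - 4912952 = -4916578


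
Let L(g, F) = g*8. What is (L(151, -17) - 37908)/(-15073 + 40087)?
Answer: -18350/12507 ≈ -1.4672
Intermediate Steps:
L(g, F) = 8*g
(L(151, -17) - 37908)/(-15073 + 40087) = (8*151 - 37908)/(-15073 + 40087) = (1208 - 37908)/25014 = -36700*1/25014 = -18350/12507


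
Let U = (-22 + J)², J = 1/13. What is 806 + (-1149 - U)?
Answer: -139192/169 ≈ -823.62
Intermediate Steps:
J = 1/13 ≈ 0.076923
U = 81225/169 (U = (-22 + 1/13)² = (-285/13)² = 81225/169 ≈ 480.62)
806 + (-1149 - U) = 806 + (-1149 - 1*81225/169) = 806 + (-1149 - 81225/169) = 806 - 275406/169 = -139192/169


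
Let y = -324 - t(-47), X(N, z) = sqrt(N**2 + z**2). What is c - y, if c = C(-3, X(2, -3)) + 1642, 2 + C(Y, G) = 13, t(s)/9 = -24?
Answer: 1761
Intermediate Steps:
t(s) = -216 (t(s) = 9*(-24) = -216)
C(Y, G) = 11 (C(Y, G) = -2 + 13 = 11)
y = -108 (y = -324 - 1*(-216) = -324 + 216 = -108)
c = 1653 (c = 11 + 1642 = 1653)
c - y = 1653 - 1*(-108) = 1653 + 108 = 1761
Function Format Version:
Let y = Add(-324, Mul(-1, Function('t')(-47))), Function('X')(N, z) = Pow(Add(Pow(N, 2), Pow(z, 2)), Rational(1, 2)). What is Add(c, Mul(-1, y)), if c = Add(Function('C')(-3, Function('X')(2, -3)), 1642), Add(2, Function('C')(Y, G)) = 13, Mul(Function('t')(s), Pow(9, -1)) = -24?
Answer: 1761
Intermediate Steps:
Function('t')(s) = -216 (Function('t')(s) = Mul(9, -24) = -216)
Function('C')(Y, G) = 11 (Function('C')(Y, G) = Add(-2, 13) = 11)
y = -108 (y = Add(-324, Mul(-1, -216)) = Add(-324, 216) = -108)
c = 1653 (c = Add(11, 1642) = 1653)
Add(c, Mul(-1, y)) = Add(1653, Mul(-1, -108)) = Add(1653, 108) = 1761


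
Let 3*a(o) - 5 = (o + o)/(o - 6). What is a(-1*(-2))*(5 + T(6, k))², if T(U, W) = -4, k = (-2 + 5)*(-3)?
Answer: 4/3 ≈ 1.3333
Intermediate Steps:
k = -9 (k = 3*(-3) = -9)
a(o) = 5/3 + 2*o/(3*(-6 + o)) (a(o) = 5/3 + ((o + o)/(o - 6))/3 = 5/3 + ((2*o)/(-6 + o))/3 = 5/3 + (2*o/(-6 + o))/3 = 5/3 + 2*o/(3*(-6 + o)))
a(-1*(-2))*(5 + T(6, k))² = ((-30 + 7*(-1*(-2)))/(3*(-6 - 1*(-2))))*(5 - 4)² = ((-30 + 7*2)/(3*(-6 + 2)))*1² = ((⅓)*(-30 + 14)/(-4))*1 = ((⅓)*(-¼)*(-16))*1 = (4/3)*1 = 4/3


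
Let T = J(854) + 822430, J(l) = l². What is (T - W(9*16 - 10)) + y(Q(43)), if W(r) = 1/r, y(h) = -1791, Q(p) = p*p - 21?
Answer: 207693969/134 ≈ 1.5500e+6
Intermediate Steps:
Q(p) = -21 + p² (Q(p) = p² - 21 = -21 + p²)
T = 1551746 (T = 854² + 822430 = 729316 + 822430 = 1551746)
(T - W(9*16 - 10)) + y(Q(43)) = (1551746 - 1/(9*16 - 10)) - 1791 = (1551746 - 1/(144 - 10)) - 1791 = (1551746 - 1/134) - 1791 = 207933963/134 - 1791 = 207693969/134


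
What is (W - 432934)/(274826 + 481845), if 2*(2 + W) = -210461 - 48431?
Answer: -562382/756671 ≈ -0.74323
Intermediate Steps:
W = -129448 (W = -2 + (-210461 - 48431)/2 = -2 + (½)*(-258892) = -2 - 129446 = -129448)
(W - 432934)/(274826 + 481845) = (-129448 - 432934)/(274826 + 481845) = -562382/756671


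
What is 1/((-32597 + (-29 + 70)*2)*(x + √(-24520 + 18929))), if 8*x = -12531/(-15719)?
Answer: -1575798312/2874774764188194875 + 15813565504*I*√5591/2874774764188194875 ≈ -5.4815e-10 + 4.1131e-7*I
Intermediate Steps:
x = 12531/125752 (x = (-12531/(-15719))/8 = (-12531*(-1/15719))/8 = (⅛)*(12531/15719) = 12531/125752 ≈ 0.099648)
1/((-32597 + (-29 + 70)*2)*(x + √(-24520 + 18929))) = 1/((-32597 + (-29 + 70)*2)*(12531/125752 + √(-24520 + 18929))) = 1/((-32597 + 41*2)*(12531/125752 + √(-5591))) = 1/((-32597 + 82)*(12531/125752 + I*√5591)) = 1/(-32515*(12531/125752 + I*√5591)) = 1/(-407445465/125752 - 32515*I*√5591)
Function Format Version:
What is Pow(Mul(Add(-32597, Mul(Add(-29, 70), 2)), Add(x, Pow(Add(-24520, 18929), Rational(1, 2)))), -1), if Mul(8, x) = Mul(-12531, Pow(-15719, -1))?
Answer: Add(Rational(-1575798312, 2874774764188194875), Mul(Rational(15813565504, 2874774764188194875), I, Pow(5591, Rational(1, 2)))) ≈ Add(-5.4815e-10, Mul(4.1131e-7, I))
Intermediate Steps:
x = Rational(12531, 125752) (x = Mul(Rational(1, 8), Mul(-12531, Pow(-15719, -1))) = Mul(Rational(1, 8), Mul(-12531, Rational(-1, 15719))) = Mul(Rational(1, 8), Rational(12531, 15719)) = Rational(12531, 125752) ≈ 0.099648)
Pow(Mul(Add(-32597, Mul(Add(-29, 70), 2)), Add(x, Pow(Add(-24520, 18929), Rational(1, 2)))), -1) = Pow(Mul(Add(-32597, Mul(Add(-29, 70), 2)), Add(Rational(12531, 125752), Pow(Add(-24520, 18929), Rational(1, 2)))), -1) = Pow(Mul(Add(-32597, Mul(41, 2)), Add(Rational(12531, 125752), Pow(-5591, Rational(1, 2)))), -1) = Pow(Mul(Add(-32597, 82), Add(Rational(12531, 125752), Mul(I, Pow(5591, Rational(1, 2))))), -1) = Pow(Mul(-32515, Add(Rational(12531, 125752), Mul(I, Pow(5591, Rational(1, 2))))), -1) = Pow(Add(Rational(-407445465, 125752), Mul(-32515, I, Pow(5591, Rational(1, 2)))), -1)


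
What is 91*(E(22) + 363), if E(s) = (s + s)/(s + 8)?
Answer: 497497/15 ≈ 33166.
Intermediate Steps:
E(s) = 2*s/(8 + s) (E(s) = (2*s)/(8 + s) = 2*s/(8 + s))
91*(E(22) + 363) = 91*(2*22/(8 + 22) + 363) = 91*(2*22/30 + 363) = 91*(2*22*(1/30) + 363) = 91*(22/15 + 363) = 91*(5467/15) = 497497/15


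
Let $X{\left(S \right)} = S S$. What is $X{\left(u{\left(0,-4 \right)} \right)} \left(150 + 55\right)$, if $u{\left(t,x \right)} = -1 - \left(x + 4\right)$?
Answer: $205$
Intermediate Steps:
$u{\left(t,x \right)} = -5 - x$ ($u{\left(t,x \right)} = -1 - \left(4 + x\right) = -5 - x$)
$X{\left(S \right)} = S^{2}$
$X{\left(u{\left(0,-4 \right)} \right)} \left(150 + 55\right) = \left(-5 - -4\right)^{2} \left(150 + 55\right) = \left(-5 + 4\right)^{2} \cdot 205 = \left(-1\right)^{2} \cdot 205 = 1 \cdot 205 = 205$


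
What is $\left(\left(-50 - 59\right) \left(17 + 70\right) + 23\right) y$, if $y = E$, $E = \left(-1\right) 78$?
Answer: $737880$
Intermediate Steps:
$E = -78$
$y = -78$
$\left(\left(-50 - 59\right) \left(17 + 70\right) + 23\right) y = \left(\left(-50 - 59\right) \left(17 + 70\right) + 23\right) \left(-78\right) = \left(\left(-109\right) 87 + 23\right) \left(-78\right) = \left(-9483 + 23\right) \left(-78\right) = \left(-9460\right) \left(-78\right) = 737880$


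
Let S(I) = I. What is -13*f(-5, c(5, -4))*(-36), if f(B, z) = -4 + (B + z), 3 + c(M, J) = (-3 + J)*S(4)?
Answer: -18720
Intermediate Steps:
c(M, J) = -15 + 4*J (c(M, J) = -3 + (-3 + J)*4 = -3 + (-12 + 4*J) = -15 + 4*J)
f(B, z) = -4 + B + z
-13*f(-5, c(5, -4))*(-36) = -13*(-4 - 5 + (-15 + 4*(-4)))*(-36) = -13*(-4 - 5 + (-15 - 16))*(-36) = -13*(-4 - 5 - 31)*(-36) = -13*(-40)*(-36) = 520*(-36) = -18720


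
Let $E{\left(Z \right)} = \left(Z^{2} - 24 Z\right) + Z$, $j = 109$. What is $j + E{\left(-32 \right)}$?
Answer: $1869$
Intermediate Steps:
$E{\left(Z \right)} = Z^{2} - 23 Z$
$j + E{\left(-32 \right)} = 109 - 32 \left(-23 - 32\right) = 109 - -1760 = 109 + 1760 = 1869$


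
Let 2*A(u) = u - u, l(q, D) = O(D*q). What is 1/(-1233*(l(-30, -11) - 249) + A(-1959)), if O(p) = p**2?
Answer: -1/133966683 ≈ -7.4645e-9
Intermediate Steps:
l(q, D) = D**2*q**2 (l(q, D) = (D*q)**2 = D**2*q**2)
A(u) = 0 (A(u) = (u - u)/2 = (1/2)*0 = 0)
1/(-1233*(l(-30, -11) - 249) + A(-1959)) = 1/(-1233*((-11)**2*(-30)**2 - 249) + 0) = 1/(-1233*(121*900 - 249) + 0) = 1/(-1233*(108900 - 249) + 0) = 1/(-1233*108651 + 0) = 1/(-133966683 + 0) = 1/(-133966683) = -1/133966683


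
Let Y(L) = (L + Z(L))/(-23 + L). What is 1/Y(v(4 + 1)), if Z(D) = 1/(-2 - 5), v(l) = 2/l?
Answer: -791/9 ≈ -87.889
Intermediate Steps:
Z(D) = -1/7 (Z(D) = 1/(-7) = -1/7)
Y(L) = (-1/7 + L)/(-23 + L) (Y(L) = (L - 1/7)/(-23 + L) = (-1/7 + L)/(-23 + L))
1/Y(v(4 + 1)) = 1/((-1/7 + 2/(4 + 1))/(-23 + 2/(4 + 1))) = 1/((-1/7 + 2/5)/(-23 + 2/5)) = 1/((9/35)/(-113/5)) = 1/(-5/113*9/35) = 1/(-9/791) = -791/9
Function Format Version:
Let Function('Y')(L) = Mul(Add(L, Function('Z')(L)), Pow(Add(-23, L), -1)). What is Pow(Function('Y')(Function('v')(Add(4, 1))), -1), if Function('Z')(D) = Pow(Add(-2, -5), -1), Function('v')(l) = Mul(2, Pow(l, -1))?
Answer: Rational(-791, 9) ≈ -87.889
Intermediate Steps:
Function('Z')(D) = Rational(-1, 7) (Function('Z')(D) = Pow(-7, -1) = Rational(-1, 7))
Function('Y')(L) = Mul(Pow(Add(-23, L), -1), Add(Rational(-1, 7), L)) (Function('Y')(L) = Mul(Add(L, Rational(-1, 7)), Pow(Add(-23, L), -1)) = Mul(Add(Rational(-1, 7), L), Pow(Add(-23, L), -1)) = Mul(Pow(Add(-23, L), -1), Add(Rational(-1, 7), L)))
Pow(Function('Y')(Function('v')(Add(4, 1))), -1) = Pow(Mul(Pow(Add(-23, Mul(2, Pow(Add(4, 1), -1))), -1), Add(Rational(-1, 7), Mul(2, Pow(Add(4, 1), -1)))), -1) = Pow(Mul(Pow(Add(-23, Mul(2, Pow(5, -1))), -1), Add(Rational(-1, 7), Mul(2, Pow(5, -1)))), -1) = Pow(Mul(Pow(Add(-23, Mul(2, Rational(1, 5))), -1), Add(Rational(-1, 7), Mul(2, Rational(1, 5)))), -1) = Pow(Mul(Pow(Add(-23, Rational(2, 5)), -1), Add(Rational(-1, 7), Rational(2, 5))), -1) = Pow(Mul(Pow(Rational(-113, 5), -1), Rational(9, 35)), -1) = Pow(Mul(Rational(-5, 113), Rational(9, 35)), -1) = Pow(Rational(-9, 791), -1) = Rational(-791, 9)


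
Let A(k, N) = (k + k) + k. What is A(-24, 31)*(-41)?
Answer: 2952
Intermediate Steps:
A(k, N) = 3*k (A(k, N) = 2*k + k = 3*k)
A(-24, 31)*(-41) = (3*(-24))*(-41) = -72*(-41) = 2952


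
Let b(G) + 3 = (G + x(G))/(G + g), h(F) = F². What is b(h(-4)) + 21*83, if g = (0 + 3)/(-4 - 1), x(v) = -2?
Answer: 19150/11 ≈ 1740.9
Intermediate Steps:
g = -⅗ (g = 3/(-5) = 3*(-⅕) = -⅗ ≈ -0.60000)
b(G) = -3 + (-2 + G)/(-⅗ + G) (b(G) = -3 + (G - 2)/(G - ⅗) = -3 + (-2 + G)/(-⅗ + G))
b(h(-4)) + 21*83 = (-1 - 10*(-4)²)/(-3 + 5*(-4)²) + 21*83 = (-1 - 10*16)/(-3 + 5*16) + 1743 = (-1 - 160)/(-3 + 80) + 1743 = -161/77 + 1743 = (1/77)*(-161) + 1743 = -23/11 + 1743 = 19150/11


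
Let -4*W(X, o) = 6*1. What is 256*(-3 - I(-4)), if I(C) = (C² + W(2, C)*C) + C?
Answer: -5376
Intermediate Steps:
W(X, o) = -3/2
I(C) = C² - C/2 (I(C) = (C² - 3*C/2) + C = C² - C/2)
256*(-3 - I(-4)) = 256*(-3 - (-4)*(-½ - 4)) = 256*(-3 - (-4)*(-9)/2) = 256*(-3 - 1*18) = 256*(-3 - 18) = 256*(-21) = -5376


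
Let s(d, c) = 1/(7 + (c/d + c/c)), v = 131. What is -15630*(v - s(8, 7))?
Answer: -145249590/71 ≈ -2.0458e+6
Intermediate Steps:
s(d, c) = 1/(8 + c/d) (s(d, c) = 1/(7 + (c/d + 1)) = 1/(7 + (1 + c/d)) = 1/(8 + c/d))
-15630*(v - s(8, 7)) = -15630*(131 - 8/(7 + 8*8)) = -15630*(131 - 8/(7 + 64)) = -15630*(131 - 8/71) = -15630*9293/71 = -145249590/71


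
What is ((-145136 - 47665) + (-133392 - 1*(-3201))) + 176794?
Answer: -146198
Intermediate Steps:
((-145136 - 47665) + (-133392 - 1*(-3201))) + 176794 = (-192801 + (-133392 + 3201)) + 176794 = (-192801 - 130191) + 176794 = -322992 + 176794 = -146198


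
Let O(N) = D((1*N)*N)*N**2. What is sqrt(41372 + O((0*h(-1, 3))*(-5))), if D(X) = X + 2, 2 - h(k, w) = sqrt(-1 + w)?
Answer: 2*sqrt(10343) ≈ 203.40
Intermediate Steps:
h(k, w) = 2 - sqrt(-1 + w)
D(X) = 2 + X
O(N) = N**2*(2 + N**2) (O(N) = (2 + (1*N)*N)*N**2 = (2 + N*N)*N**2 = (2 + N**2)*N**2 = N**2*(2 + N**2))
sqrt(41372 + O((0*h(-1, 3))*(-5))) = sqrt(41372 + ((0*(2 - sqrt(-1 + 3)))*(-5))**2*(2 + ((0*(2 - sqrt(-1 + 3)))*(-5))**2)) = sqrt(41372 + ((0*(2 - sqrt(2)))*(-5))**2*(2 + ((0*(2 - sqrt(2)))*(-5))**2)) = sqrt(41372 + (0*(-5))**2*(2 + (0*(-5))**2)) = sqrt(41372 + 0**2*(2 + 0**2)) = sqrt(41372 + 0*(2 + 0)) = sqrt(41372 + 0*2) = sqrt(41372 + 0) = sqrt(41372) = 2*sqrt(10343)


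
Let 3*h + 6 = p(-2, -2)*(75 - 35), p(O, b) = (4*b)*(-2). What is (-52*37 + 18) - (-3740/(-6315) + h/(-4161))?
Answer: -10019529272/5255343 ≈ -1906.5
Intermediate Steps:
p(O, b) = -8*b
h = 634/3 (h = -2 + ((-8*(-2))*(75 - 35))/3 = -2 + (16*40)/3 = -2 + (1/3)*640 = -2 + 640/3 = 634/3 ≈ 211.33)
(-52*37 + 18) - (-3740/(-6315) + h/(-4161)) = (-52*37 + 18) - (-3740/(-6315) + (634/3)/(-4161)) = (-1924 + 18) - (-3740*(-1/6315) + (634/3)*(-1/4161)) = -1906 - (748/1263 - 634/12483) = -1906 - 1*2845514/5255343 = -1906 - 2845514/5255343 = -10019529272/5255343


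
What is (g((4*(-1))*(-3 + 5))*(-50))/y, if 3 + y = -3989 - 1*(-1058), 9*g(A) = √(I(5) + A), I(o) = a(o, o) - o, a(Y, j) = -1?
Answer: 25*I*√14/13203 ≈ 0.0070849*I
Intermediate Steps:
I(o) = -1 - o
g(A) = √(-6 + A)/9 (g(A) = √((-1 - 1*5) + A)/9 = √((-1 - 5) + A)/9 = √(-6 + A)/9)
y = -2934 (y = -3 + (-3989 - 1*(-1058)) = -3 + (-3989 + 1058) = -3 - 2931 = -2934)
(g((4*(-1))*(-3 + 5))*(-50))/y = ((√(-6 + (4*(-1))*(-3 + 5))/9)*(-50))/(-2934) = ((√(-6 - 4*2)/9)*(-50))*(-1/2934) = ((√(-6 - 8)/9)*(-50))*(-1/2934) = ((√(-14)/9)*(-50))*(-1/2934) = (((I*√14)/9)*(-50))*(-1/2934) = ((I*√14/9)*(-50))*(-1/2934) = -50*I*√14/9*(-1/2934) = 25*I*√14/13203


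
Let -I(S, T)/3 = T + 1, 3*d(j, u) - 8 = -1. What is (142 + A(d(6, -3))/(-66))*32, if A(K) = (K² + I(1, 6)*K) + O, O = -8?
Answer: 1356992/297 ≈ 4569.0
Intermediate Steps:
d(j, u) = 7/3 (d(j, u) = 8/3 + (⅓)*(-1) = 8/3 - ⅓ = 7/3)
I(S, T) = -3 - 3*T (I(S, T) = -3*(T + 1) = -3*(1 + T) = -3 - 3*T)
A(K) = -8 + K² - 21*K (A(K) = (K² + (-3 - 3*6)*K) - 8 = (K² + (-3 - 18)*K) - 8 = (K² - 21*K) - 8 = -8 + K² - 21*K)
(142 + A(d(6, -3))/(-66))*32 = (142 + (-8 + (7/3)² - 21*7/3)/(-66))*32 = (142 + (-8 + 49/9 - 49)*(-1/66))*32 = (142 - 464/9*(-1/66))*32 = (142 + 232/297)*32 = (42406/297)*32 = 1356992/297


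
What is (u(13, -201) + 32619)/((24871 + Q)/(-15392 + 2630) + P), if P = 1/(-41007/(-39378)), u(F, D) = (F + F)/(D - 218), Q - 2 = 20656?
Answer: -2384181552591630/190570371491 ≈ -12511.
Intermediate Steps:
Q = 20658 (Q = 2 + 20656 = 20658)
u(F, D) = 2*F/(-218 + D) (u(F, D) = (2*F)/(-218 + D) = 2*F/(-218 + D))
P = 13126/13669 (P = 1/(-41007*(-1/39378)) = 1/(13669/13126) = 13126/13669 ≈ 0.96027)
(u(13, -201) + 32619)/((24871 + Q)/(-15392 + 2630) + P) = (2*13/(-218 - 201) + 32619)/((24871 + 20658)/(-15392 + 2630) + 13126/13669) = (2*13/(-419) + 32619)/(45529/(-12762) + 13126/13669) = (2*13*(-1/419) + 32619)/(45529*(-1/12762) + 13126/13669) = (-26/419 + 32619)/(-45529/12762 + 13126/13669) = 13667335/(419*(-454821889/174443778)) = (13667335/419)*(-174443778/454821889) = -2384181552591630/190570371491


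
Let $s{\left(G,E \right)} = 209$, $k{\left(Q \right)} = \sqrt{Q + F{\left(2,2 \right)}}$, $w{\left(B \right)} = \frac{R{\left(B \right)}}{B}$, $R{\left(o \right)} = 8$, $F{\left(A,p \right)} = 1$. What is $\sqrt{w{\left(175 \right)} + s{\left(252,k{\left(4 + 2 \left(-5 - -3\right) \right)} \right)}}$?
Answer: $\frac{\sqrt{256081}}{35} \approx 14.458$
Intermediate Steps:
$w{\left(B \right)} = \frac{8}{B}$
$k{\left(Q \right)} = \sqrt{1 + Q}$ ($k{\left(Q \right)} = \sqrt{Q + 1} = \sqrt{1 + Q}$)
$\sqrt{w{\left(175 \right)} + s{\left(252,k{\left(4 + 2 \left(-5 - -3\right) \right)} \right)}} = \sqrt{\frac{8}{175} + 209} = \sqrt{\frac{36583}{175}} = \frac{\sqrt{256081}}{35}$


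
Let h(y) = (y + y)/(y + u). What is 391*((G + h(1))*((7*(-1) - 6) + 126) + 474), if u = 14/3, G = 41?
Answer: 2012431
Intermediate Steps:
u = 14/3 (u = 14*(1/3) = 14/3 ≈ 4.6667)
h(y) = 2*y/(14/3 + y) (h(y) = (y + y)/(y + 14/3) = (2*y)/(14/3 + y) = 2*y/(14/3 + y))
391*((G + h(1))*((7*(-1) - 6) + 126) + 474) = 391*((41 + 6*1/(14 + 3*1))*((7*(-1) - 6) + 126) + 474) = 391*((41 + 6*1/(14 + 3))*((-7 - 6) + 126) + 474) = 391*((41 + 6*1/17)*(-13 + 126) + 474) = 391*((41 + 6*1*(1/17))*113 + 474) = 391*((41 + 6/17)*113 + 474) = 391*((703/17)*113 + 474) = 391*(79439/17 + 474) = 391*(87497/17) = 2012431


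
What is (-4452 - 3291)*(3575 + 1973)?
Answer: -42958164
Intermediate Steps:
(-4452 - 3291)*(3575 + 1973) = -7743*5548 = -42958164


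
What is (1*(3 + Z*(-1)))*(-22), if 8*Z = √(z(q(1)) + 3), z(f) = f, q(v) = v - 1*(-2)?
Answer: -66 + 11*√6/4 ≈ -59.264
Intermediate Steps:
q(v) = 2 + v (q(v) = v + 2 = 2 + v)
Z = √6/8 (Z = √((2 + 1) + 3)/8 = √(3 + 3)/8 = √6/8 ≈ 0.30619)
(1*(3 + Z*(-1)))*(-22) = (1*(3 + (√6/8)*(-1)))*(-22) = (1*(3 - √6/8))*(-22) = (3 - √6/8)*(-22) = -66 + 11*√6/4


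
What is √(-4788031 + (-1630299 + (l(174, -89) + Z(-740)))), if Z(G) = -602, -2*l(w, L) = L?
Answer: 5*I*√1027022/2 ≈ 2533.6*I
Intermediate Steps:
l(w, L) = -L/2
√(-4788031 + (-1630299 + (l(174, -89) + Z(-740)))) = √(-4788031 + (-1630299 + (-½*(-89) - 602))) = √(-4788031 + (-1630299 + (89/2 - 602))) = √(-4788031 + (-1630299 - 1115/2)) = √(-4788031 - 3261713/2) = √(-12837775/2) = 5*I*√1027022/2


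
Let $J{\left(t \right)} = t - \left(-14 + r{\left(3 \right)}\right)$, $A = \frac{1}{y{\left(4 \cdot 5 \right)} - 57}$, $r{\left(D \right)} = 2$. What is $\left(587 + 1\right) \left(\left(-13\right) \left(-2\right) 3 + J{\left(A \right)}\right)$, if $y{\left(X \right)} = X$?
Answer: $\frac{1957452}{37} \approx 52904.0$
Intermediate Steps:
$A = - \frac{1}{37}$ ($A = \frac{1}{4 \cdot 5 - 57} = \frac{1}{20 - 57} = \frac{1}{-37} = - \frac{1}{37} \approx -0.027027$)
$J{\left(t \right)} = 12 + t$ ($J{\left(t \right)} = t + \left(14 - 2\right) = t + 12 = 12 + t$)
$\left(587 + 1\right) \left(\left(-13\right) \left(-2\right) 3 + J{\left(A \right)}\right) = \left(587 + 1\right) \left(\left(-13\right) \left(-2\right) 3 + \left(12 - \frac{1}{37}\right)\right) = 588 \left(26 \cdot 3 + \frac{443}{37}\right) = 588 \left(78 + \frac{443}{37}\right) = 588 \cdot \frac{3329}{37} = \frac{1957452}{37}$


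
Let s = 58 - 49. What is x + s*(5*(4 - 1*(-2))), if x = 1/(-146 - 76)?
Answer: 59939/222 ≈ 270.00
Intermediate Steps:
s = 9
x = -1/222 (x = 1/(-222) = -1/222 ≈ -0.0045045)
x + s*(5*(4 - 1*(-2))) = -1/222 + 9*(5*(4 - 1*(-2))) = -1/222 + 9*(5*(4 + 2)) = -1/222 + 9*(5*6) = -1/222 + 9*30 = -1/222 + 270 = 59939/222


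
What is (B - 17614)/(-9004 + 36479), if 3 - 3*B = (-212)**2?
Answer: -13969/11775 ≈ -1.1863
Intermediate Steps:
B = -44941/3 (B = 1 - 1/3*(-212)**2 = 1 - 1/3*44944 = 1 - 44944/3 = -44941/3 ≈ -14980.)
(B - 17614)/(-9004 + 36479) = (-44941/3 - 17614)/(-9004 + 36479) = -97783/3/27475 = -97783/3*1/27475 = -13969/11775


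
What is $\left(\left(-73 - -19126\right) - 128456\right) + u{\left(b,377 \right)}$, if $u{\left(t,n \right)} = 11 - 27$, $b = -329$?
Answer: $-109419$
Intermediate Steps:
$u{\left(t,n \right)} = -16$ ($u{\left(t,n \right)} = 11 - 27 = -16$)
$\left(\left(-73 - -19126\right) - 128456\right) + u{\left(b,377 \right)} = \left(\left(-73 - -19126\right) - 128456\right) - 16 = \left(\left(-73 + 19126\right) - 128456\right) - 16 = \left(19053 - 128456\right) - 16 = -109403 - 16 = -109419$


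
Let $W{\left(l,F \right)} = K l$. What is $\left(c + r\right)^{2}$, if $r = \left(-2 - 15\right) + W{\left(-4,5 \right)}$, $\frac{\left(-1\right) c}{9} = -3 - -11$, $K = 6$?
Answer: $12769$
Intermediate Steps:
$c = -72$ ($c = - 9 \left(-3 - -11\right) = - 9 \left(-3 + 11\right) = \left(-9\right) 8 = -72$)
$W{\left(l,F \right)} = 6 l$
$r = -41$ ($r = \left(-2 - 15\right) + 6 \left(-4\right) = -17 - 24 = -41$)
$\left(c + r\right)^{2} = \left(-72 - 41\right)^{2} = \left(-113\right)^{2} = 12769$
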